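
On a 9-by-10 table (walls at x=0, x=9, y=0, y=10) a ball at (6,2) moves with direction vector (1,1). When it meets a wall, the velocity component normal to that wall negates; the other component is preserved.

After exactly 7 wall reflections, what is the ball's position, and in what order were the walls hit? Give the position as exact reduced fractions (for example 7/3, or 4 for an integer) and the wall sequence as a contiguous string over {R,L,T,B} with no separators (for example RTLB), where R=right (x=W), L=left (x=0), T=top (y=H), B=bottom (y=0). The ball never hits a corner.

1. t=3 → R at (9,5); v=(-1,1)
2. t=5 → T at (4,10); v=(-1,-1)
3. t=4 → L at (0,6); v=(1,-1)
4. t=6 → B at (6,0); v=(1,1)
5. t=3 → R at (9,3); v=(-1,1)
6. t=7 → T at (2,10); v=(-1,-1)
7. t=2 → L at (0,8); v=(1,-1)

Final position: (0,8)
Wall sequence: RTLBRTL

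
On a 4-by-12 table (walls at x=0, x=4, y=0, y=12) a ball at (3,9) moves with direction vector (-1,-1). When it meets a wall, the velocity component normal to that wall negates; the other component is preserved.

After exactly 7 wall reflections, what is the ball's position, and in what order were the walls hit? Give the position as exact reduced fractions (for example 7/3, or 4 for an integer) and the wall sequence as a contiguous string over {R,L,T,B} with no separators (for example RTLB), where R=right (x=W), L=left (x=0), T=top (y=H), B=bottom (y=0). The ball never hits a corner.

Final position: (2,12)
Wall sequence: LRBLRLT

1. t=3 → L at (0,6); v=(1,-1)
2. t=4 → R at (4,2); v=(-1,-1)
3. t=2 → B at (2,0); v=(-1,1)
4. t=2 → L at (0,2); v=(1,1)
5. t=4 → R at (4,6); v=(-1,1)
6. t=4 → L at (0,10); v=(1,1)
7. t=2 → T at (2,12); v=(1,-1)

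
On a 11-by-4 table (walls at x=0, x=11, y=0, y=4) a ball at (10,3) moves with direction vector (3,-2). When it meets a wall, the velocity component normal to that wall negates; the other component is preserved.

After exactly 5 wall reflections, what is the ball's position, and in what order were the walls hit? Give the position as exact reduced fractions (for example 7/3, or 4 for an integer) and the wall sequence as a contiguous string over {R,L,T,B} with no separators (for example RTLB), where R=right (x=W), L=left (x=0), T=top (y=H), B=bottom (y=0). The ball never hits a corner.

1. t=1/3 → R at (11,7/3); v=(-3,-2)
2. t=7/6 → B at (15/2,0); v=(-3,2)
3. t=2 → T at (3/2,4); v=(-3,-2)
4. t=1/2 → L at (0,3); v=(3,-2)
5. t=3/2 → B at (9/2,0); v=(3,2)

Final position: (9/2,0)
Wall sequence: RBTLB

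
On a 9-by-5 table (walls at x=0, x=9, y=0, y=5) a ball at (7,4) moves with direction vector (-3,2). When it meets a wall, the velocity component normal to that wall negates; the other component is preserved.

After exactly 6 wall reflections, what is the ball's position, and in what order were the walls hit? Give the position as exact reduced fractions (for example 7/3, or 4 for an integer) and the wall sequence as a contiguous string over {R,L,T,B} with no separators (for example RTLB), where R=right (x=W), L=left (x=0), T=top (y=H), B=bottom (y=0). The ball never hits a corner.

Final position: (1,0)
Wall sequence: TLBRTB

1. t=1/2 → T at (11/2,5); v=(-3,-2)
2. t=11/6 → L at (0,4/3); v=(3,-2)
3. t=2/3 → B at (2,0); v=(3,2)
4. t=7/3 → R at (9,14/3); v=(-3,2)
5. t=1/6 → T at (17/2,5); v=(-3,-2)
6. t=5/2 → B at (1,0); v=(-3,2)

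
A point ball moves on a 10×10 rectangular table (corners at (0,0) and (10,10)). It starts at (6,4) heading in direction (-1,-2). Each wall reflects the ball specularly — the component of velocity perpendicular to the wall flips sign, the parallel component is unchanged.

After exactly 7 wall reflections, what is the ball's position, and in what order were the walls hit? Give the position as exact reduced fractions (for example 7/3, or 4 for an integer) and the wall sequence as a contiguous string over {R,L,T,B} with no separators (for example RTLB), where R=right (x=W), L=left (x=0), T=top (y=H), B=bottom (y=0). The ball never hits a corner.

Final position: (4,0)
Wall sequence: BLTBRTB

1. t=2 → B at (4,0); v=(-1,2)
2. t=4 → L at (0,8); v=(1,2)
3. t=1 → T at (1,10); v=(1,-2)
4. t=5 → B at (6,0); v=(1,2)
5. t=4 → R at (10,8); v=(-1,2)
6. t=1 → T at (9,10); v=(-1,-2)
7. t=5 → B at (4,0); v=(-1,2)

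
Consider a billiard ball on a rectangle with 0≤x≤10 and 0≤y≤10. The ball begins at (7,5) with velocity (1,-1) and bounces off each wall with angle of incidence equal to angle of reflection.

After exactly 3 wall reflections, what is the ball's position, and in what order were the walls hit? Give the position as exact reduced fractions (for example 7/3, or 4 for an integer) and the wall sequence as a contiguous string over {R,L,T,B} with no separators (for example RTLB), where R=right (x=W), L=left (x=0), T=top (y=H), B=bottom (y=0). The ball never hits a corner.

Final position: (0,8)
Wall sequence: RBL

1. t=3 → R at (10,2); v=(-1,-1)
2. t=2 → B at (8,0); v=(-1,1)
3. t=8 → L at (0,8); v=(1,1)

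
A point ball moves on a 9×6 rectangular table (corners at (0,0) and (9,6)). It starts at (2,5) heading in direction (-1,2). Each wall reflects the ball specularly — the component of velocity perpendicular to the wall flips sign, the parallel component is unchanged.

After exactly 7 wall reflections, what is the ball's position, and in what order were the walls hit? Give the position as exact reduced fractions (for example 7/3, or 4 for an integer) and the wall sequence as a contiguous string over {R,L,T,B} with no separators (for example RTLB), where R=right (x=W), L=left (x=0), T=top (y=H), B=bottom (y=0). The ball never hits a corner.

Final position: (15/2,6)
Wall sequence: TLBTBRT

1. t=1/2 → T at (3/2,6); v=(-1,-2)
2. t=3/2 → L at (0,3); v=(1,-2)
3. t=3/2 → B at (3/2,0); v=(1,2)
4. t=3 → T at (9/2,6); v=(1,-2)
5. t=3 → B at (15/2,0); v=(1,2)
6. t=3/2 → R at (9,3); v=(-1,2)
7. t=3/2 → T at (15/2,6); v=(-1,-2)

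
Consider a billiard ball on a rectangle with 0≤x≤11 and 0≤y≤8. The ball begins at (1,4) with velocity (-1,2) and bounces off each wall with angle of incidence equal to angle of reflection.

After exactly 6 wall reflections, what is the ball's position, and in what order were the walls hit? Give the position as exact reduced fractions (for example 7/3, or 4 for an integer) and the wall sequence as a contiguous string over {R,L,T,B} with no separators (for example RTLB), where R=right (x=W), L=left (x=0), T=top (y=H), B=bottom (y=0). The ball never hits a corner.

1. t=1 → L at (0,6); v=(1,2)
2. t=1 → T at (1,8); v=(1,-2)
3. t=4 → B at (5,0); v=(1,2)
4. t=4 → T at (9,8); v=(1,-2)
5. t=2 → R at (11,4); v=(-1,-2)
6. t=2 → B at (9,0); v=(-1,2)

Final position: (9,0)
Wall sequence: LTBTRB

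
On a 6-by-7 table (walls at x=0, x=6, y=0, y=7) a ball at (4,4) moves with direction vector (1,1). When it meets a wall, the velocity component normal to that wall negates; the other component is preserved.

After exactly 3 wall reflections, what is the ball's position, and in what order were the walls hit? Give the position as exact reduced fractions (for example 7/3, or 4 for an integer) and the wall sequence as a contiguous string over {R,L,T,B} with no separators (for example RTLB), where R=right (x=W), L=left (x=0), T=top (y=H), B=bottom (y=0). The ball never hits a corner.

1. t=2 → R at (6,6); v=(-1,1)
2. t=1 → T at (5,7); v=(-1,-1)
3. t=5 → L at (0,2); v=(1,-1)

Final position: (0,2)
Wall sequence: RTL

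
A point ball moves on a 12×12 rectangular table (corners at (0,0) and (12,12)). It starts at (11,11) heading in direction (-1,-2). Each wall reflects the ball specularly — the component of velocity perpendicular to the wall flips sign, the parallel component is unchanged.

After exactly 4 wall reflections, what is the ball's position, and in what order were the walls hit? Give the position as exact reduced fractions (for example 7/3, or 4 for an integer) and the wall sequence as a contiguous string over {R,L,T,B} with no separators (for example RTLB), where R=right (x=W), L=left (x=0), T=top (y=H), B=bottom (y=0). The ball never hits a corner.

1. t=11/2 → B at (11/2,0); v=(-1,2)
2. t=11/2 → L at (0,11); v=(1,2)
3. t=1/2 → T at (1/2,12); v=(1,-2)
4. t=6 → B at (13/2,0); v=(1,2)

Final position: (13/2,0)
Wall sequence: BLTB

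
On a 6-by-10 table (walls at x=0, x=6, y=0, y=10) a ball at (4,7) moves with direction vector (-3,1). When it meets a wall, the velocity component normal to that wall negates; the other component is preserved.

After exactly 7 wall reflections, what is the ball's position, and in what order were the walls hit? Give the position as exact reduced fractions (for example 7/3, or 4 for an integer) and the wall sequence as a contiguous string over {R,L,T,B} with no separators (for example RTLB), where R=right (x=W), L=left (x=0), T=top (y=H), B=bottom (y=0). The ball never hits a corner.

Final position: (6,5/3)
Wall sequence: LTRLRLR

1. t=4/3 → L at (0,25/3); v=(3,1)
2. t=5/3 → T at (5,10); v=(3,-1)
3. t=1/3 → R at (6,29/3); v=(-3,-1)
4. t=2 → L at (0,23/3); v=(3,-1)
5. t=2 → R at (6,17/3); v=(-3,-1)
6. t=2 → L at (0,11/3); v=(3,-1)
7. t=2 → R at (6,5/3); v=(-3,-1)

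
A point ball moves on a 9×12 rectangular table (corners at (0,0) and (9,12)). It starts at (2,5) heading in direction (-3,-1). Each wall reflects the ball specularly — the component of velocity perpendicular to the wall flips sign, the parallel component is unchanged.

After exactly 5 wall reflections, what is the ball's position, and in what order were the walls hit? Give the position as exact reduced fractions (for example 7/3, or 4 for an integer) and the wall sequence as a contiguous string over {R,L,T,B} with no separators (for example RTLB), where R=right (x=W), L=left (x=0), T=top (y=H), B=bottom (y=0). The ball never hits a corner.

1. t=2/3 → L at (0,13/3); v=(3,-1)
2. t=3 → R at (9,4/3); v=(-3,-1)
3. t=4/3 → B at (5,0); v=(-3,1)
4. t=5/3 → L at (0,5/3); v=(3,1)
5. t=3 → R at (9,14/3); v=(-3,1)

Final position: (9,14/3)
Wall sequence: LRBLR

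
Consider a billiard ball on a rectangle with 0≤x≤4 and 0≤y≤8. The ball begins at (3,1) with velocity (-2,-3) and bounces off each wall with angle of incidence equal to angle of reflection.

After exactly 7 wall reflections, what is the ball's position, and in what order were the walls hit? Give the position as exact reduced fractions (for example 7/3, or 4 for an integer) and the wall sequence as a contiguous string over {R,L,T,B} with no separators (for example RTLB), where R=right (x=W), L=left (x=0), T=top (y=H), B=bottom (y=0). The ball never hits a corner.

1. t=1/3 → B at (7/3,0); v=(-2,3)
2. t=7/6 → L at (0,7/2); v=(2,3)
3. t=3/2 → T at (3,8); v=(2,-3)
4. t=1/2 → R at (4,13/2); v=(-2,-3)
5. t=2 → L at (0,1/2); v=(2,-3)
6. t=1/6 → B at (1/3,0); v=(2,3)
7. t=11/6 → R at (4,11/2); v=(-2,3)

Final position: (4,11/2)
Wall sequence: BLTRLBR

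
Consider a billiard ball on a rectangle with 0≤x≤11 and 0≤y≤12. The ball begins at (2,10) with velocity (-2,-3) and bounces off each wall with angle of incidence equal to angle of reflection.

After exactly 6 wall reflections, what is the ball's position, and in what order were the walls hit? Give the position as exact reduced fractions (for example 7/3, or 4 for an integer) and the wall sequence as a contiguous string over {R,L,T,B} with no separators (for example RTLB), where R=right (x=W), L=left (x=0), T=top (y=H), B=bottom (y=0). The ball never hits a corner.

Final position: (0,2)
Wall sequence: LBRTBL

1. t=1 → L at (0,7); v=(2,-3)
2. t=7/3 → B at (14/3,0); v=(2,3)
3. t=19/6 → R at (11,19/2); v=(-2,3)
4. t=5/6 → T at (28/3,12); v=(-2,-3)
5. t=4 → B at (4/3,0); v=(-2,3)
6. t=2/3 → L at (0,2); v=(2,3)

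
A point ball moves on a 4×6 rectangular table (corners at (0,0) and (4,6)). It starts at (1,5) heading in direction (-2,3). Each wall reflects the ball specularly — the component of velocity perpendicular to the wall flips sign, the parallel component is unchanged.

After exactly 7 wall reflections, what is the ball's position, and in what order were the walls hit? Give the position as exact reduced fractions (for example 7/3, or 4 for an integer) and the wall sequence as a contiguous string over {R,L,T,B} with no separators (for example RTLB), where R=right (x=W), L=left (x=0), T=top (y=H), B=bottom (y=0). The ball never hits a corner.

1. t=1/3 → T at (1/3,6); v=(-2,-3)
2. t=1/6 → L at (0,11/2); v=(2,-3)
3. t=11/6 → B at (11/3,0); v=(2,3)
4. t=1/6 → R at (4,1/2); v=(-2,3)
5. t=11/6 → T at (1/3,6); v=(-2,-3)
6. t=1/6 → L at (0,11/2); v=(2,-3)
7. t=11/6 → B at (11/3,0); v=(2,3)

Final position: (11/3,0)
Wall sequence: TLBRTLB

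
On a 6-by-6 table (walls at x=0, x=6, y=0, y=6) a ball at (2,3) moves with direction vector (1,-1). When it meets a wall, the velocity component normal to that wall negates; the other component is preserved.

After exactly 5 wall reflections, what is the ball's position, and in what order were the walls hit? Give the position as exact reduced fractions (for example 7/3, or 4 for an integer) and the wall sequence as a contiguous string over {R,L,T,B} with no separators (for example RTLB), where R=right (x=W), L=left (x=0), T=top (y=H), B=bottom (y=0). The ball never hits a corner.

Final position: (5,0)
Wall sequence: BRTLB

1. t=3 → B at (5,0); v=(1,1)
2. t=1 → R at (6,1); v=(-1,1)
3. t=5 → T at (1,6); v=(-1,-1)
4. t=1 → L at (0,5); v=(1,-1)
5. t=5 → B at (5,0); v=(1,1)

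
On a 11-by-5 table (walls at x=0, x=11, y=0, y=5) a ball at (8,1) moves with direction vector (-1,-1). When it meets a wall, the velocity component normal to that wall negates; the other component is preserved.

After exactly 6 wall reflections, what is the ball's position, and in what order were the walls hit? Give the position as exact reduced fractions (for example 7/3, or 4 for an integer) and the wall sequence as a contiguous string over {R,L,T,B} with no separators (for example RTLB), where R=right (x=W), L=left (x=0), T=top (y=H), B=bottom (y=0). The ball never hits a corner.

1. t=1 → B at (7,0); v=(-1,1)
2. t=5 → T at (2,5); v=(-1,-1)
3. t=2 → L at (0,3); v=(1,-1)
4. t=3 → B at (3,0); v=(1,1)
5. t=5 → T at (8,5); v=(1,-1)
6. t=3 → R at (11,2); v=(-1,-1)

Final position: (11,2)
Wall sequence: BTLBTR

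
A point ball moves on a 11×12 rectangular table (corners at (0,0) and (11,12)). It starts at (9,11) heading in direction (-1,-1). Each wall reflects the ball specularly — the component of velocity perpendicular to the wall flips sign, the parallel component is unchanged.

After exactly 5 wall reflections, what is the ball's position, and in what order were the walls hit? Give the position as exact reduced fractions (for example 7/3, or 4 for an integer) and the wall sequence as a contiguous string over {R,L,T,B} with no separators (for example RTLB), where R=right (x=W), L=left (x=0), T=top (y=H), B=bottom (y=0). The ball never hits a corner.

1. t=9 → L at (0,2); v=(1,-1)
2. t=2 → B at (2,0); v=(1,1)
3. t=9 → R at (11,9); v=(-1,1)
4. t=3 → T at (8,12); v=(-1,-1)
5. t=8 → L at (0,4); v=(1,-1)

Final position: (0,4)
Wall sequence: LBRTL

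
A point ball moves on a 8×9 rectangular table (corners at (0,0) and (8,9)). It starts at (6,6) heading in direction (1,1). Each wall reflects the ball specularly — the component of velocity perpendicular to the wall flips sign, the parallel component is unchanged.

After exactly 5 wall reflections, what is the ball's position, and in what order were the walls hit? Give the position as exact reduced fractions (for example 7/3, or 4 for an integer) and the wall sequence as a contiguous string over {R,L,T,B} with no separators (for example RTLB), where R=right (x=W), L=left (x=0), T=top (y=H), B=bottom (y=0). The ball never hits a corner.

Final position: (8,6)
Wall sequence: RTLBR

1. t=2 → R at (8,8); v=(-1,1)
2. t=1 → T at (7,9); v=(-1,-1)
3. t=7 → L at (0,2); v=(1,-1)
4. t=2 → B at (2,0); v=(1,1)
5. t=6 → R at (8,6); v=(-1,1)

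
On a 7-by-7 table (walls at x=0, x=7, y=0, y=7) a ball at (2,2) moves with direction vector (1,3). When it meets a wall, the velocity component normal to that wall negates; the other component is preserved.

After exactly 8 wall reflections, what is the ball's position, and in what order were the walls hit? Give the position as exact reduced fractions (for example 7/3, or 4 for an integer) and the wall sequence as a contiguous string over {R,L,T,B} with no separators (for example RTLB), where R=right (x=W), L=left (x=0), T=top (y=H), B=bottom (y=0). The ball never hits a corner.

1. t=5/3 → T at (11/3,7); v=(1,-3)
2. t=7/3 → B at (6,0); v=(1,3)
3. t=1 → R at (7,3); v=(-1,3)
4. t=4/3 → T at (17/3,7); v=(-1,-3)
5. t=7/3 → B at (10/3,0); v=(-1,3)
6. t=7/3 → T at (1,7); v=(-1,-3)
7. t=1 → L at (0,4); v=(1,-3)
8. t=4/3 → B at (4/3,0); v=(1,3)

Final position: (4/3,0)
Wall sequence: TBRTBTLB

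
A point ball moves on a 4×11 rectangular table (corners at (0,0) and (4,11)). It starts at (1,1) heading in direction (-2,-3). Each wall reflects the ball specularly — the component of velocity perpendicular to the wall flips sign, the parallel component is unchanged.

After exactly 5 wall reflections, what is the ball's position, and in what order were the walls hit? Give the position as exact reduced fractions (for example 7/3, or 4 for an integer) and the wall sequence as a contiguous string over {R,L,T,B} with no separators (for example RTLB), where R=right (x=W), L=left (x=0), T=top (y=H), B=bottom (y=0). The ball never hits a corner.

Final position: (0,19/2)
Wall sequence: BLRTL

1. t=1/3 → B at (1/3,0); v=(-2,3)
2. t=1/6 → L at (0,1/2); v=(2,3)
3. t=2 → R at (4,13/2); v=(-2,3)
4. t=3/2 → T at (1,11); v=(-2,-3)
5. t=1/2 → L at (0,19/2); v=(2,-3)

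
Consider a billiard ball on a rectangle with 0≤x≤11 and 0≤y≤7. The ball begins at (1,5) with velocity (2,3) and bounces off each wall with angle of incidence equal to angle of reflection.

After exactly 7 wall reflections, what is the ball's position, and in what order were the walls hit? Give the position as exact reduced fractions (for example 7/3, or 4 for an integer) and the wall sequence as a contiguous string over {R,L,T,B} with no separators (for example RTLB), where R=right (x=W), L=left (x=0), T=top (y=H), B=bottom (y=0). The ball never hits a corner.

Final position: (0,11/2)
Wall sequence: TBRTBTL

1. t=2/3 → T at (7/3,7); v=(2,-3)
2. t=7/3 → B at (7,0); v=(2,3)
3. t=2 → R at (11,6); v=(-2,3)
4. t=1/3 → T at (31/3,7); v=(-2,-3)
5. t=7/3 → B at (17/3,0); v=(-2,3)
6. t=7/3 → T at (1,7); v=(-2,-3)
7. t=1/2 → L at (0,11/2); v=(2,-3)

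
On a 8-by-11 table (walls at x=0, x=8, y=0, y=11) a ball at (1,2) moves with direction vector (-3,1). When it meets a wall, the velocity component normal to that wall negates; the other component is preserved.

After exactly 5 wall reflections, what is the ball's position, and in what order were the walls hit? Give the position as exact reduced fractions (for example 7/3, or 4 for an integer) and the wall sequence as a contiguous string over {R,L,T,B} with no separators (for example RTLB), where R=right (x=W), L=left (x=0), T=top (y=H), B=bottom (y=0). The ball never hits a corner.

Final position: (6,11)
Wall sequence: LRLRT

1. t=1/3 → L at (0,7/3); v=(3,1)
2. t=8/3 → R at (8,5); v=(-3,1)
3. t=8/3 → L at (0,23/3); v=(3,1)
4. t=8/3 → R at (8,31/3); v=(-3,1)
5. t=2/3 → T at (6,11); v=(-3,-1)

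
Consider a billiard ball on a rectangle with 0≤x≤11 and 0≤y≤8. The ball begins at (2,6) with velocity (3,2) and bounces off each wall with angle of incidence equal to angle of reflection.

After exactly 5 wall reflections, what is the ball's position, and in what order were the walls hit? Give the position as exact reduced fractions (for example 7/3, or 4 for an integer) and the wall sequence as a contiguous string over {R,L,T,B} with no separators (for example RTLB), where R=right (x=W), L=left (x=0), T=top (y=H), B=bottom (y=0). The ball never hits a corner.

1. t=1 → T at (5,8); v=(3,-2)
2. t=2 → R at (11,4); v=(-3,-2)
3. t=2 → B at (5,0); v=(-3,2)
4. t=5/3 → L at (0,10/3); v=(3,2)
5. t=7/3 → T at (7,8); v=(3,-2)

Final position: (7,8)
Wall sequence: TRBLT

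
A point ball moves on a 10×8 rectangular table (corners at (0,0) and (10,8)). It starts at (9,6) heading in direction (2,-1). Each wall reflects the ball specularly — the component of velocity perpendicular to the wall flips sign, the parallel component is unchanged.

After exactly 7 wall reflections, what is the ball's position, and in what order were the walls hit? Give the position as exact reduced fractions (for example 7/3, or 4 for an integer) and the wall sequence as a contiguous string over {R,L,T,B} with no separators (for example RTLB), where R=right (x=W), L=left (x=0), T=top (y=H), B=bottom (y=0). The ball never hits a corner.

1. t=1/2 → R at (10,11/2); v=(-2,-1)
2. t=5 → L at (0,1/2); v=(2,-1)
3. t=1/2 → B at (1,0); v=(2,1)
4. t=9/2 → R at (10,9/2); v=(-2,1)
5. t=7/2 → T at (3,8); v=(-2,-1)
6. t=3/2 → L at (0,13/2); v=(2,-1)
7. t=5 → R at (10,3/2); v=(-2,-1)

Final position: (10,3/2)
Wall sequence: RLBRTLR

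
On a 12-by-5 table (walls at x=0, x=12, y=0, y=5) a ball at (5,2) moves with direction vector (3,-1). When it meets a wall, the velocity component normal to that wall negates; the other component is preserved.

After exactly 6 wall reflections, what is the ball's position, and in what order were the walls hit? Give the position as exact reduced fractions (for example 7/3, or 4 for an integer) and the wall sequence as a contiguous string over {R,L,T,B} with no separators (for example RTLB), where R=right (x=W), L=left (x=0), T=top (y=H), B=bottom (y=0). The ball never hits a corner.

1. t=2 → B at (11,0); v=(3,1)
2. t=1/3 → R at (12,1/3); v=(-3,1)
3. t=4 → L at (0,13/3); v=(3,1)
4. t=2/3 → T at (2,5); v=(3,-1)
5. t=10/3 → R at (12,5/3); v=(-3,-1)
6. t=5/3 → B at (7,0); v=(-3,1)

Final position: (7,0)
Wall sequence: BRLTRB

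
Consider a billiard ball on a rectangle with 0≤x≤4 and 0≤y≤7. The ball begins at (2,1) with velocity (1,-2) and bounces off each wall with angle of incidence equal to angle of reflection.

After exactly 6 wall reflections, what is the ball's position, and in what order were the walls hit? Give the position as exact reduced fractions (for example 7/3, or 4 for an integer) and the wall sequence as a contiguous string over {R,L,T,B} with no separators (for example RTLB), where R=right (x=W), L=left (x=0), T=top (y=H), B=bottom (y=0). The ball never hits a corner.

Final position: (4,5)
Wall sequence: BRTLBR

1. t=1/2 → B at (5/2,0); v=(1,2)
2. t=3/2 → R at (4,3); v=(-1,2)
3. t=2 → T at (2,7); v=(-1,-2)
4. t=2 → L at (0,3); v=(1,-2)
5. t=3/2 → B at (3/2,0); v=(1,2)
6. t=5/2 → R at (4,5); v=(-1,2)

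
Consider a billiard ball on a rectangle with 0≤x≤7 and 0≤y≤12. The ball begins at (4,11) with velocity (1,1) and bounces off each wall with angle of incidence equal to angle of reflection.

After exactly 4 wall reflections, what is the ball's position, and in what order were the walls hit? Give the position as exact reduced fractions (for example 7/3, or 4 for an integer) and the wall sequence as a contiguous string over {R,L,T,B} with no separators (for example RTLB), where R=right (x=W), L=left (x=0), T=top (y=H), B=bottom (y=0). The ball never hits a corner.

Final position: (3,0)
Wall sequence: TRLB

1. t=1 → T at (5,12); v=(1,-1)
2. t=2 → R at (7,10); v=(-1,-1)
3. t=7 → L at (0,3); v=(1,-1)
4. t=3 → B at (3,0); v=(1,1)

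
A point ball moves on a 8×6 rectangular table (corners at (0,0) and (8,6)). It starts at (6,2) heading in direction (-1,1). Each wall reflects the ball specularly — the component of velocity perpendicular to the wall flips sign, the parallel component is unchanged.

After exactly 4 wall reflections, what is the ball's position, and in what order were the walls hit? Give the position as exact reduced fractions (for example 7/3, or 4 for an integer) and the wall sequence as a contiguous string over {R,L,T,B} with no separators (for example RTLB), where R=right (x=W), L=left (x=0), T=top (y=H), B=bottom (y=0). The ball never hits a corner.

Final position: (8,4)
Wall sequence: TLBR

1. t=4 → T at (2,6); v=(-1,-1)
2. t=2 → L at (0,4); v=(1,-1)
3. t=4 → B at (4,0); v=(1,1)
4. t=4 → R at (8,4); v=(-1,1)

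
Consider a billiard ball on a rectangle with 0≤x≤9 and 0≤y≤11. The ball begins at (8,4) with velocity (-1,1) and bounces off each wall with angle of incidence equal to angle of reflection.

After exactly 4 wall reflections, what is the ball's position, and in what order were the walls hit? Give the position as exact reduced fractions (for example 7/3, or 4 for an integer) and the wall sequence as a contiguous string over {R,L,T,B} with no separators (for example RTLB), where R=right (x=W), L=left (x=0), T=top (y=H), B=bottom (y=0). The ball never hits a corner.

Final position: (8,0)
Wall sequence: TLRB

1. t=7 → T at (1,11); v=(-1,-1)
2. t=1 → L at (0,10); v=(1,-1)
3. t=9 → R at (9,1); v=(-1,-1)
4. t=1 → B at (8,0); v=(-1,1)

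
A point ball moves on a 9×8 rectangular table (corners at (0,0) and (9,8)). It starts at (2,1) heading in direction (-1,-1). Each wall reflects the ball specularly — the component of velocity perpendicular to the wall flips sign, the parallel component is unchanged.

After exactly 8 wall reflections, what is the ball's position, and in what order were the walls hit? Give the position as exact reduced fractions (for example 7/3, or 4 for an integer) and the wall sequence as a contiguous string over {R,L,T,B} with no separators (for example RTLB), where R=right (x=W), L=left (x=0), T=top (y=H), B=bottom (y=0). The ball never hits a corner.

1. t=1 → B at (1,0); v=(-1,1)
2. t=1 → L at (0,1); v=(1,1)
3. t=7 → T at (7,8); v=(1,-1)
4. t=2 → R at (9,6); v=(-1,-1)
5. t=6 → B at (3,0); v=(-1,1)
6. t=3 → L at (0,3); v=(1,1)
7. t=5 → T at (5,8); v=(1,-1)
8. t=4 → R at (9,4); v=(-1,-1)

Final position: (9,4)
Wall sequence: BLTRBLTR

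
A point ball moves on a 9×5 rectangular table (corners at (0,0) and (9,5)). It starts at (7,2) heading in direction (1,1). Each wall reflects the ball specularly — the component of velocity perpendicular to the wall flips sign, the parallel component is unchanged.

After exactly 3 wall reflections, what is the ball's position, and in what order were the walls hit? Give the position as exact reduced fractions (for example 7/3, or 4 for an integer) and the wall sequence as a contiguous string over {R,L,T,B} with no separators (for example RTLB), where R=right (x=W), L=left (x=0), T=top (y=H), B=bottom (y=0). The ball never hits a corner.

1. t=2 → R at (9,4); v=(-1,1)
2. t=1 → T at (8,5); v=(-1,-1)
3. t=5 → B at (3,0); v=(-1,1)

Final position: (3,0)
Wall sequence: RTB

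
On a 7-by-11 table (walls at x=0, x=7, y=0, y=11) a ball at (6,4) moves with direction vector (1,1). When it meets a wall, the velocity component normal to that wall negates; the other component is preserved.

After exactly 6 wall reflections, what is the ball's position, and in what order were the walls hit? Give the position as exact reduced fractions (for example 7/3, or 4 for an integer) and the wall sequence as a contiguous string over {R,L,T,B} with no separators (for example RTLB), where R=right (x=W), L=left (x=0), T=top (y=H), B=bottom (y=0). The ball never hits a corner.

1. t=1 → R at (7,5); v=(-1,1)
2. t=6 → T at (1,11); v=(-1,-1)
3. t=1 → L at (0,10); v=(1,-1)
4. t=7 → R at (7,3); v=(-1,-1)
5. t=3 → B at (4,0); v=(-1,1)
6. t=4 → L at (0,4); v=(1,1)

Final position: (0,4)
Wall sequence: RTLRBL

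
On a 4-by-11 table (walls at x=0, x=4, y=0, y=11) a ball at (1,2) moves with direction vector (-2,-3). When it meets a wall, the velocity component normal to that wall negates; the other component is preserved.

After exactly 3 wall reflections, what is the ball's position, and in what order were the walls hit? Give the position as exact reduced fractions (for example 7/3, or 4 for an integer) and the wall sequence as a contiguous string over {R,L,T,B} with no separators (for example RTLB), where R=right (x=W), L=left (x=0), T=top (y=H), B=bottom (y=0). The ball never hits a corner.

Final position: (4,11/2)
Wall sequence: LBR

1. t=1/2 → L at (0,1/2); v=(2,-3)
2. t=1/6 → B at (1/3,0); v=(2,3)
3. t=11/6 → R at (4,11/2); v=(-2,3)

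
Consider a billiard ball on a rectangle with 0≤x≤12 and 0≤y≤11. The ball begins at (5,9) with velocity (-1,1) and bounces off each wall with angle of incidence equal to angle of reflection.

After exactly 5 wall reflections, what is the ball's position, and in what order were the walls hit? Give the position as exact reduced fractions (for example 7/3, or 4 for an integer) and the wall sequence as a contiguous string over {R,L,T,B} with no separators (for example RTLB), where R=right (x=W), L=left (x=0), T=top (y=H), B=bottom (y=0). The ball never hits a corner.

Final position: (5,11)
Wall sequence: TLBRT

1. t=2 → T at (3,11); v=(-1,-1)
2. t=3 → L at (0,8); v=(1,-1)
3. t=8 → B at (8,0); v=(1,1)
4. t=4 → R at (12,4); v=(-1,1)
5. t=7 → T at (5,11); v=(-1,-1)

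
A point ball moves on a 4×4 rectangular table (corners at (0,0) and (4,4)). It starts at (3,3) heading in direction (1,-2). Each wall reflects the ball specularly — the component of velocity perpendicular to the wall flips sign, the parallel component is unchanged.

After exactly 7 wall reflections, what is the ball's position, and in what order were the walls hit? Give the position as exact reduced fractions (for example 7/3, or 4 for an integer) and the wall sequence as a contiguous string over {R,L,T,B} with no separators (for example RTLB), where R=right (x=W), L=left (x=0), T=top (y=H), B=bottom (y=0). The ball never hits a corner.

Final position: (4,1)
Wall sequence: RBTLBTR

1. t=1 → R at (4,1); v=(-1,-2)
2. t=1/2 → B at (7/2,0); v=(-1,2)
3. t=2 → T at (3/2,4); v=(-1,-2)
4. t=3/2 → L at (0,1); v=(1,-2)
5. t=1/2 → B at (1/2,0); v=(1,2)
6. t=2 → T at (5/2,4); v=(1,-2)
7. t=3/2 → R at (4,1); v=(-1,-2)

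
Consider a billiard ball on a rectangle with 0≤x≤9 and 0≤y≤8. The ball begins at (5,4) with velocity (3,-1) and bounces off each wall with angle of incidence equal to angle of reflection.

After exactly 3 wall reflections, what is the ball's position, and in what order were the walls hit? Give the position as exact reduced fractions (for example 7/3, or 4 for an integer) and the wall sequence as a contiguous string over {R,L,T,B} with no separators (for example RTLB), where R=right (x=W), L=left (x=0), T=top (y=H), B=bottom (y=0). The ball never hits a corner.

1. t=4/3 → R at (9,8/3); v=(-3,-1)
2. t=8/3 → B at (1,0); v=(-3,1)
3. t=1/3 → L at (0,1/3); v=(3,1)

Final position: (0,1/3)
Wall sequence: RBL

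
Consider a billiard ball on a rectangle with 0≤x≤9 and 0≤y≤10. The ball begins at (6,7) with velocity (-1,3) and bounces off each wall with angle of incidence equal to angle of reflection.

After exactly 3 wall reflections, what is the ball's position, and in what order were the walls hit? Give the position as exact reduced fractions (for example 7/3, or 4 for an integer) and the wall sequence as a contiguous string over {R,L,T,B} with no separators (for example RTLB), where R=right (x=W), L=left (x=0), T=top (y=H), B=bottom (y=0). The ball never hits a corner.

Final position: (0,5)
Wall sequence: TBL

1. t=1 → T at (5,10); v=(-1,-3)
2. t=10/3 → B at (5/3,0); v=(-1,3)
3. t=5/3 → L at (0,5); v=(1,3)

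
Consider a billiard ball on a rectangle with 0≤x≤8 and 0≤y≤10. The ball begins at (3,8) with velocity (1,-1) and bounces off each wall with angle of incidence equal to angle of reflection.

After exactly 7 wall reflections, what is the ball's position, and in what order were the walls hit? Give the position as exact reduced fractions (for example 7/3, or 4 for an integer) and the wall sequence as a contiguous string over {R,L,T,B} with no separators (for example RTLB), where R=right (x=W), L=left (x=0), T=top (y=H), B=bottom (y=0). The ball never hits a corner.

Final position: (0,1)
Wall sequence: RBLTRBL

1. t=5 → R at (8,3); v=(-1,-1)
2. t=3 → B at (5,0); v=(-1,1)
3. t=5 → L at (0,5); v=(1,1)
4. t=5 → T at (5,10); v=(1,-1)
5. t=3 → R at (8,7); v=(-1,-1)
6. t=7 → B at (1,0); v=(-1,1)
7. t=1 → L at (0,1); v=(1,1)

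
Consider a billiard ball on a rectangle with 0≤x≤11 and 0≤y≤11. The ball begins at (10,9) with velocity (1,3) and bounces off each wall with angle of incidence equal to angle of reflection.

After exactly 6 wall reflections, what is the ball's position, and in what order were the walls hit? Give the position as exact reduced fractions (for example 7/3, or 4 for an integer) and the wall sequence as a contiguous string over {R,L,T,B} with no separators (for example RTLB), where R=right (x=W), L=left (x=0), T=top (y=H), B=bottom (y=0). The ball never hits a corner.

Final position: (0,1)
Wall sequence: TRBTBL

1. t=2/3 → T at (32/3,11); v=(1,-3)
2. t=1/3 → R at (11,10); v=(-1,-3)
3. t=10/3 → B at (23/3,0); v=(-1,3)
4. t=11/3 → T at (4,11); v=(-1,-3)
5. t=11/3 → B at (1/3,0); v=(-1,3)
6. t=1/3 → L at (0,1); v=(1,3)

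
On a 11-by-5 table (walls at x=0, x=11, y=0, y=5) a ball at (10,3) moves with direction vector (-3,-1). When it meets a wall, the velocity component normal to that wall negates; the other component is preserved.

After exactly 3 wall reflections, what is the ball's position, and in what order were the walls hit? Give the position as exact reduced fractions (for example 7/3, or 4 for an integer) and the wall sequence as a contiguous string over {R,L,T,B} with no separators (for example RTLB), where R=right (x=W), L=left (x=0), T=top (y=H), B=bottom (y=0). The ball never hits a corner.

Final position: (11,4)
Wall sequence: BLR

1. t=3 → B at (1,0); v=(-3,1)
2. t=1/3 → L at (0,1/3); v=(3,1)
3. t=11/3 → R at (11,4); v=(-3,1)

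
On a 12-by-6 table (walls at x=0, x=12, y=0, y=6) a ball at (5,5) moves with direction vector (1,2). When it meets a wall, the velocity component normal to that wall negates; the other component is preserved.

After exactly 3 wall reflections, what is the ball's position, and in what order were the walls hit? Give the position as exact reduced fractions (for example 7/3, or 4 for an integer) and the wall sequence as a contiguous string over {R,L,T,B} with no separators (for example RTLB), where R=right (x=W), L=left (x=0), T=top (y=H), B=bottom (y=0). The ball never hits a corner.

Final position: (23/2,6)
Wall sequence: TBT

1. t=1/2 → T at (11/2,6); v=(1,-2)
2. t=3 → B at (17/2,0); v=(1,2)
3. t=3 → T at (23/2,6); v=(1,-2)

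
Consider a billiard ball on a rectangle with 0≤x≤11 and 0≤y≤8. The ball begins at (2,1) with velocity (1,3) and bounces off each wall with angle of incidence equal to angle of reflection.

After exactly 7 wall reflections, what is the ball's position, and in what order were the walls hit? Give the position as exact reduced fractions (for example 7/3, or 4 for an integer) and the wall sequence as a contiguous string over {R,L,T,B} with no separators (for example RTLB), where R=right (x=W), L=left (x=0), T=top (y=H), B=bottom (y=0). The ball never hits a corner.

1. t=7/3 → T at (13/3,8); v=(1,-3)
2. t=8/3 → B at (7,0); v=(1,3)
3. t=8/3 → T at (29/3,8); v=(1,-3)
4. t=4/3 → R at (11,4); v=(-1,-3)
5. t=4/3 → B at (29/3,0); v=(-1,3)
6. t=8/3 → T at (7,8); v=(-1,-3)
7. t=8/3 → B at (13/3,0); v=(-1,3)

Final position: (13/3,0)
Wall sequence: TBTRBTB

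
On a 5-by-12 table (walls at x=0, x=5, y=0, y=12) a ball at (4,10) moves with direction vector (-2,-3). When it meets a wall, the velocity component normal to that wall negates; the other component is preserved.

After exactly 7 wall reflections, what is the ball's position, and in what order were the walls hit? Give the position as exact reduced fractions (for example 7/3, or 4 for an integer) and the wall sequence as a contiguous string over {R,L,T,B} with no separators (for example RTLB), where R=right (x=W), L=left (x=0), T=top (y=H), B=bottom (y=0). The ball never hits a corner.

Final position: (4/3,0)
Wall sequence: LBRLTRB

1. t=2 → L at (0,4); v=(2,-3)
2. t=4/3 → B at (8/3,0); v=(2,3)
3. t=7/6 → R at (5,7/2); v=(-2,3)
4. t=5/2 → L at (0,11); v=(2,3)
5. t=1/3 → T at (2/3,12); v=(2,-3)
6. t=13/6 → R at (5,11/2); v=(-2,-3)
7. t=11/6 → B at (4/3,0); v=(-2,3)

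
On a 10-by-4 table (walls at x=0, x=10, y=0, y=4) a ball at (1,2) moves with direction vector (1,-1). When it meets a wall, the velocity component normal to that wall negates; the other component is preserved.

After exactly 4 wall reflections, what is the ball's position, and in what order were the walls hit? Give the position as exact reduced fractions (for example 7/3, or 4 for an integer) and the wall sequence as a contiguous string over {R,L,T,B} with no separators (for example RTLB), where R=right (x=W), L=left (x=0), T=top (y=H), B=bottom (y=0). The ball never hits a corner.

Final position: (9,0)
Wall sequence: BTRB

1. t=2 → B at (3,0); v=(1,1)
2. t=4 → T at (7,4); v=(1,-1)
3. t=3 → R at (10,1); v=(-1,-1)
4. t=1 → B at (9,0); v=(-1,1)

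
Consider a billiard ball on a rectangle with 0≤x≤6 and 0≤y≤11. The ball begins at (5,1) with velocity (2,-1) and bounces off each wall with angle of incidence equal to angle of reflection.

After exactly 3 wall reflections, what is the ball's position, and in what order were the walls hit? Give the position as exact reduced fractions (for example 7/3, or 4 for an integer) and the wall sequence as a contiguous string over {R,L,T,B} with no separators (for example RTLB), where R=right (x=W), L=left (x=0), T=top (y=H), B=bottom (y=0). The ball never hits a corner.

1. t=1/2 → R at (6,1/2); v=(-2,-1)
2. t=1/2 → B at (5,0); v=(-2,1)
3. t=5/2 → L at (0,5/2); v=(2,1)

Final position: (0,5/2)
Wall sequence: RBL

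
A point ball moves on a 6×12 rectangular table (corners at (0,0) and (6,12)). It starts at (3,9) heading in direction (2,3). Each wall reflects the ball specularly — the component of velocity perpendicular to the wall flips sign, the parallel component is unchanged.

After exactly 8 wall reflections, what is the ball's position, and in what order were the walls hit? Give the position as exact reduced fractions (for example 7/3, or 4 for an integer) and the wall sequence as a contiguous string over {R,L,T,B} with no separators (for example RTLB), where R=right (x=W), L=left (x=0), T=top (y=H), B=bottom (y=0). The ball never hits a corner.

Final position: (5,0)
Wall sequence: TRLBRTLB

1. t=1 → T at (5,12); v=(2,-3)
2. t=1/2 → R at (6,21/2); v=(-2,-3)
3. t=3 → L at (0,3/2); v=(2,-3)
4. t=1/2 → B at (1,0); v=(2,3)
5. t=5/2 → R at (6,15/2); v=(-2,3)
6. t=3/2 → T at (3,12); v=(-2,-3)
7. t=3/2 → L at (0,15/2); v=(2,-3)
8. t=5/2 → B at (5,0); v=(2,3)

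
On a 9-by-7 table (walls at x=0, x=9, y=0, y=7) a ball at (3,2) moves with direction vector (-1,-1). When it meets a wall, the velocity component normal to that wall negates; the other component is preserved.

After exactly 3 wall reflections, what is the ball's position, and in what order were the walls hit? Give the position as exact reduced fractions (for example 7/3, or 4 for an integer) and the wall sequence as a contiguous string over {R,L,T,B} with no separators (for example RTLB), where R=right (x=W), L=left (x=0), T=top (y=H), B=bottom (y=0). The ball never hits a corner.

1. t=2 → B at (1,0); v=(-1,1)
2. t=1 → L at (0,1); v=(1,1)
3. t=6 → T at (6,7); v=(1,-1)

Final position: (6,7)
Wall sequence: BLT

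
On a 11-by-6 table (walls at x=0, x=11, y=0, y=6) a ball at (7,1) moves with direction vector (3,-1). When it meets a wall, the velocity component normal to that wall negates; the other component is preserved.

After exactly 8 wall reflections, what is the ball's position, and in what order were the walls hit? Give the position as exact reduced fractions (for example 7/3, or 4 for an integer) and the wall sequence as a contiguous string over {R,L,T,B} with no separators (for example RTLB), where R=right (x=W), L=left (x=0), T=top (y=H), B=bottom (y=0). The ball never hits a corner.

1. t=1 → B at (10,0); v=(3,1)
2. t=1/3 → R at (11,1/3); v=(-3,1)
3. t=11/3 → L at (0,4); v=(3,1)
4. t=2 → T at (6,6); v=(3,-1)
5. t=5/3 → R at (11,13/3); v=(-3,-1)
6. t=11/3 → L at (0,2/3); v=(3,-1)
7. t=2/3 → B at (2,0); v=(3,1)
8. t=3 → R at (11,3); v=(-3,1)

Final position: (11,3)
Wall sequence: BRLTRLBR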